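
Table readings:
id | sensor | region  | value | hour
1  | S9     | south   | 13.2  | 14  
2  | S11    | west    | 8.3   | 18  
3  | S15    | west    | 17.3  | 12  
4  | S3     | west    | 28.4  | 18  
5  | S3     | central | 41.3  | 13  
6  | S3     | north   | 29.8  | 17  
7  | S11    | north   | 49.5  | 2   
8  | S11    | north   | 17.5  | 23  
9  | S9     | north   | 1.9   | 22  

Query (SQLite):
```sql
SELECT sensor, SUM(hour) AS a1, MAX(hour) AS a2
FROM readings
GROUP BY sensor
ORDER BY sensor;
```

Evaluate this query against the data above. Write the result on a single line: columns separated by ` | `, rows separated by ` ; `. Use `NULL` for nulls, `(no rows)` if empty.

Group readings by sensor.
Per group compute: SUM(hour), MAX(hour).
  S11: ids {2, 7, 8} → SUM(hour)=43, MAX(hour)=23
  S15: ids {3} → SUM(hour)=12, MAX(hour)=12
  S3: ids {4, 5, 6} → SUM(hour)=48, MAX(hour)=18
  S9: ids {1, 9} → SUM(hour)=36, MAX(hour)=22

S11 | 43 | 23 ; S15 | 12 | 12 ; S3 | 48 | 18 ; S9 | 36 | 22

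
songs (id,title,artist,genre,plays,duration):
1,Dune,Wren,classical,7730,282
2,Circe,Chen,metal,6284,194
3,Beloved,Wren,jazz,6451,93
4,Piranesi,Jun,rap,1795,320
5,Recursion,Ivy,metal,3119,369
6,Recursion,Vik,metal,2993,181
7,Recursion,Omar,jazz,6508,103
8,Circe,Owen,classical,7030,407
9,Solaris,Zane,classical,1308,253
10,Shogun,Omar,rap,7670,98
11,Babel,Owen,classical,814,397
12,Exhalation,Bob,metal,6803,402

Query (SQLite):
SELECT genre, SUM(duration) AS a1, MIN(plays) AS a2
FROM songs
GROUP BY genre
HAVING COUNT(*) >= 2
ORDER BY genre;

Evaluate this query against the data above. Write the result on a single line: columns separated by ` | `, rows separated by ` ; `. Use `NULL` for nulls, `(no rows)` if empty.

classical | 1339 | 814 ; jazz | 196 | 6451 ; metal | 1146 | 2993 ; rap | 418 | 1795

Group songs by genre.
Per group compute: SUM(duration), MIN(plays).
HAVING: drop groups with fewer than 2 rows.
  classical: ids {1, 8, 9, 11} → SUM(duration)=1339, MIN(plays)=814
  jazz: ids {3, 7} → SUM(duration)=196, MIN(plays)=6451
  metal: ids {2, 5, 6, 12} → SUM(duration)=1146, MIN(plays)=2993
  rap: ids {4, 10} → SUM(duration)=418, MIN(plays)=1795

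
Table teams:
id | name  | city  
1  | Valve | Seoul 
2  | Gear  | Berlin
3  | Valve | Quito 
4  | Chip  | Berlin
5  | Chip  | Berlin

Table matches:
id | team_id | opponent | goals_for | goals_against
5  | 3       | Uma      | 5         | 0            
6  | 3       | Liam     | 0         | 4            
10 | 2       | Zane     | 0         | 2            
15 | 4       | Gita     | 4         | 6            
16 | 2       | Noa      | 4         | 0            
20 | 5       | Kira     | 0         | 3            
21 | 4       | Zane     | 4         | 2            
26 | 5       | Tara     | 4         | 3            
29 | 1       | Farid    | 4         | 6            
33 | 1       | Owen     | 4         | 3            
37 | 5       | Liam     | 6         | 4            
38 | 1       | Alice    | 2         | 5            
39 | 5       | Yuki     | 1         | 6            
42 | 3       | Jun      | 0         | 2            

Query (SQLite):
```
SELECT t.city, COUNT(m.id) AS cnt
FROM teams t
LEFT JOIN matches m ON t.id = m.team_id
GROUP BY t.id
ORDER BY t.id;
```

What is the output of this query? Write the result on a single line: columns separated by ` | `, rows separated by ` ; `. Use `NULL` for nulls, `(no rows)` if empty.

Seoul | 3 ; Berlin | 2 ; Quito | 3 ; Berlin | 2 ; Berlin | 4

LEFT JOIN keeps every teams row; unmatched ones get NULL for matches columns.
Group by teams.id and compute COUNT(m.id). COUNT(col) of an all-NULL group is 0.
  1: ids {29, 33, 38} → COUNT(m.id)=3
  2: ids {10, 16} → COUNT(m.id)=2
  3: ids {5, 6, 42} → COUNT(m.id)=3
  4: ids {15, 21} → COUNT(m.id)=2
  5: ids {20, 26, 37, 39} → COUNT(m.id)=4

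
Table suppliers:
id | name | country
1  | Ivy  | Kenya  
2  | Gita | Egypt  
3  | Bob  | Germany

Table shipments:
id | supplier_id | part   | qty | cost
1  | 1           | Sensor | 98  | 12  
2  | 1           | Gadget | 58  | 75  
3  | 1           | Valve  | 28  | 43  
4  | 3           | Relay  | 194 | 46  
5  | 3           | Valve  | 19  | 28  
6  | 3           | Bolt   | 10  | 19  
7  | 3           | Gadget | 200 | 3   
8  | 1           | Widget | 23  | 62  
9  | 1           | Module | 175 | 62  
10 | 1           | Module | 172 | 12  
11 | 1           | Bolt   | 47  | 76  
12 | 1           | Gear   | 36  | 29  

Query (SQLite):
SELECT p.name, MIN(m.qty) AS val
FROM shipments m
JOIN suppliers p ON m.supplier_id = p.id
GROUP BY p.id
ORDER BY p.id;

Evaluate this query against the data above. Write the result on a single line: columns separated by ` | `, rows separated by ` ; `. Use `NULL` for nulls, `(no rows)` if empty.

Ivy | 23 ; Bob | 10

Join each shipments row to its suppliers via supplier_id.
Group joined rows by suppliers.id; compute MIN(m.qty) per group.
  1: ids {1, 2, 3, 8, 9, 10, 11, 12} → MIN(m.qty)=23
  3: ids {4, 5, 6, 7} → MIN(m.qty)=10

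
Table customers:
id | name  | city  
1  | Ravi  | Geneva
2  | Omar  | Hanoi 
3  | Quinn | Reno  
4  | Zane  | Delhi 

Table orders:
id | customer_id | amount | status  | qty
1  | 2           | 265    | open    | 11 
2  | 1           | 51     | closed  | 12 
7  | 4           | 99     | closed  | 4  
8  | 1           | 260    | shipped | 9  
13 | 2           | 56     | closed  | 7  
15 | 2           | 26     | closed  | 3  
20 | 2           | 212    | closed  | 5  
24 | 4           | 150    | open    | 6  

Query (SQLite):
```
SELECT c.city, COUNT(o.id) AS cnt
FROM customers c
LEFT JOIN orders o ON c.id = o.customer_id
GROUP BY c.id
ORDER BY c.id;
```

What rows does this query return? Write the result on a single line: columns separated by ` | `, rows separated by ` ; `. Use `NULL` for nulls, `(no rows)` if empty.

Geneva | 2 ; Hanoi | 4 ; Reno | 0 ; Delhi | 2

LEFT JOIN keeps every customers row; unmatched ones get NULL for orders columns.
Group by customers.id and compute COUNT(o.id). COUNT(col) of an all-NULL group is 0.
  1: ids {2, 8} → COUNT(o.id)=2
  2: ids {1, 13, 15, 20} → COUNT(o.id)=4
  3: ids {—} → COUNT(o.id)=0
  4: ids {7, 24} → COUNT(o.id)=2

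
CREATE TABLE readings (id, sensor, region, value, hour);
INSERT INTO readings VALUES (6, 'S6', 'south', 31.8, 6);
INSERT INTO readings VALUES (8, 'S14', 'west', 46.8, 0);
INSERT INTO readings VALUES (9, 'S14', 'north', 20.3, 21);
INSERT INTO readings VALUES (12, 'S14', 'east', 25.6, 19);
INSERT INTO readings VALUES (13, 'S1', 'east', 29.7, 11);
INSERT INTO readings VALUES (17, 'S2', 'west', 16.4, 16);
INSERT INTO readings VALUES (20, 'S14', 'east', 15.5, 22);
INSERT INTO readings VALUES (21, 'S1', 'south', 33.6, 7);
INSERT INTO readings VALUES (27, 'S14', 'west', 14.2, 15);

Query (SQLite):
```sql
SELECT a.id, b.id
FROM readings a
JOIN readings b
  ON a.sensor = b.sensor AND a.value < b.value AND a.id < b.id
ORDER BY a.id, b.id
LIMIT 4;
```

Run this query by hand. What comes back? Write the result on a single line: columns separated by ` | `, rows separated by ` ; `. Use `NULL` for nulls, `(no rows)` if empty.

9 | 12 ; 13 | 21

Pairs (a,b) with same sensor, a.value < b.value, a.id < b.id.
sensor groups: S1:{13,21} S14:{8,9,12,20,27} S2:{17} S6:{6}
Ordered by (a.id, b.id); first 4.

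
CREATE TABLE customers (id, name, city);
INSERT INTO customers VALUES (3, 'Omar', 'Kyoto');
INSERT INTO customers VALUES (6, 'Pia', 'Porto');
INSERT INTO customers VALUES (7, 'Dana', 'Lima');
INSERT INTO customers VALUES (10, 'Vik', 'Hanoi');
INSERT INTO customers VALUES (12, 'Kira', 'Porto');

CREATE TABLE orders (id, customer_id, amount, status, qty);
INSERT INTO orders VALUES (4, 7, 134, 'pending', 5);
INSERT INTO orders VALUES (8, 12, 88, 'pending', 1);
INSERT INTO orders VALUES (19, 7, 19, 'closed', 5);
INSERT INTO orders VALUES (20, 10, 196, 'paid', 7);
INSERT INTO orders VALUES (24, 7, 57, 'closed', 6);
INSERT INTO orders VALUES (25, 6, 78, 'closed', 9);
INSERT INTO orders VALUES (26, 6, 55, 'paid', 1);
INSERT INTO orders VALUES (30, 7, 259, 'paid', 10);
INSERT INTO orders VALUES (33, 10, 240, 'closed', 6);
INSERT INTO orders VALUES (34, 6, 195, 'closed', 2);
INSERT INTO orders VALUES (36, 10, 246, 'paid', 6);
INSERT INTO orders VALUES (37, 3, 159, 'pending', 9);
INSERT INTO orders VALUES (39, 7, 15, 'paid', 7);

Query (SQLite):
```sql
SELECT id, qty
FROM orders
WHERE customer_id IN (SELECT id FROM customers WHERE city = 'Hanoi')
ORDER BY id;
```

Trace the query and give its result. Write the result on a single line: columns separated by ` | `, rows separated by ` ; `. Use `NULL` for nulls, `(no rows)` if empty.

Inner query: customers.id where city = 'Hanoi'.
Outer: keep orders rows whose customer_id is in that set.
Inner query → {10}

20 | 7 ; 33 | 6 ; 36 | 6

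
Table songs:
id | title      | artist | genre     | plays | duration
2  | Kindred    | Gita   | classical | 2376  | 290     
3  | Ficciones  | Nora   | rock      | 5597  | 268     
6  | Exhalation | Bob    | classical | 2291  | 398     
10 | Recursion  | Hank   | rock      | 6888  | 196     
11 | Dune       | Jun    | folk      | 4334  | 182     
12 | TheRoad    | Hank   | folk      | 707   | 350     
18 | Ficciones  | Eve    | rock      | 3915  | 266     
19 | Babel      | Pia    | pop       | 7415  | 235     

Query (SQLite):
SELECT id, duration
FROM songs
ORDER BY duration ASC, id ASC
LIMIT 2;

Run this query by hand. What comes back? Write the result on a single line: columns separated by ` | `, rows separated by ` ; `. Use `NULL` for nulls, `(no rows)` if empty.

11 | 182 ; 10 | 196

Sort by duration asc, tiebreak id asc: (182, id=11), (196, id=10), (235, id=19), (266, id=18), (268, id=3) …. Take first 2.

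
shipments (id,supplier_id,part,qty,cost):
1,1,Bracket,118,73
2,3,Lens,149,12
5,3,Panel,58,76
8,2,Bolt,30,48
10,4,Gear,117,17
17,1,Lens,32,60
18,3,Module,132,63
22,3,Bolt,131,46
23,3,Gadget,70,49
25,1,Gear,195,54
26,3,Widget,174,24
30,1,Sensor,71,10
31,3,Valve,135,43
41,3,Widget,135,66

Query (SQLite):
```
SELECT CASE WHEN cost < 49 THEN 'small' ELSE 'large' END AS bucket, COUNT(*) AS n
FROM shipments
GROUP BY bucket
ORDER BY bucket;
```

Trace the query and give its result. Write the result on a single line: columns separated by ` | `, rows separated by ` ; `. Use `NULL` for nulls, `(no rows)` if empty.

Bucket rows by cost < 49 → 'small' else 'large'; count each bucket.

large | 7 ; small | 7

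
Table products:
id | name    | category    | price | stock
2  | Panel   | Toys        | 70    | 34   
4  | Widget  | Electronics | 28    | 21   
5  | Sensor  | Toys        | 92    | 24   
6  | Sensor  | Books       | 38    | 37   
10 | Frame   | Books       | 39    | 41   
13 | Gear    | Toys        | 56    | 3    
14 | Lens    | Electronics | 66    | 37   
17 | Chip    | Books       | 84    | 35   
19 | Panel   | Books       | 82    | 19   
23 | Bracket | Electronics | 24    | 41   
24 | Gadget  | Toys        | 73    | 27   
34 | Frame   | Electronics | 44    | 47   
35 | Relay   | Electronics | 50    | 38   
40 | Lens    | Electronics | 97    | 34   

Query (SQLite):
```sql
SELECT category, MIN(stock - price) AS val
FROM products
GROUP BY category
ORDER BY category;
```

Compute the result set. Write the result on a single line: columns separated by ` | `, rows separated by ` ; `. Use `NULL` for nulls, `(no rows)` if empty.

Books | -63 ; Electronics | -63 ; Toys | -68

For each row compute stock - price.
Group by category; take MIN of the expression per group.
  Books: ids {6, 10, 17, 19} → MIN(stock - price)=-63
  Electronics: ids {4, 14, 23, 34, 35, 40} → MIN(stock - price)=-63
  Toys: ids {2, 5, 13, 24} → MIN(stock - price)=-68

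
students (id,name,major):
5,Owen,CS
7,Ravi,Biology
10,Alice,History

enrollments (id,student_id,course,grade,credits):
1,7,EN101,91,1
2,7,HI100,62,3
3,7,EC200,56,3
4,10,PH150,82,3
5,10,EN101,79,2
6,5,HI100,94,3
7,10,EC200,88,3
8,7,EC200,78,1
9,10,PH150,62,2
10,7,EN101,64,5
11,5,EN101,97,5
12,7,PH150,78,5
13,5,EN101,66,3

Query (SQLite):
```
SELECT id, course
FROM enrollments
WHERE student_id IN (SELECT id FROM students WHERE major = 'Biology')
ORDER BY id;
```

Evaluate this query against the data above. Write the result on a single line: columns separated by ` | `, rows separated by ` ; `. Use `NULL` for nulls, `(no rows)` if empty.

Inner query: students.id where major = 'Biology'.
Outer: keep enrollments rows whose student_id is in that set.
Inner query → {7}

1 | EN101 ; 2 | HI100 ; 3 | EC200 ; 8 | EC200 ; 10 | EN101 ; 12 | PH150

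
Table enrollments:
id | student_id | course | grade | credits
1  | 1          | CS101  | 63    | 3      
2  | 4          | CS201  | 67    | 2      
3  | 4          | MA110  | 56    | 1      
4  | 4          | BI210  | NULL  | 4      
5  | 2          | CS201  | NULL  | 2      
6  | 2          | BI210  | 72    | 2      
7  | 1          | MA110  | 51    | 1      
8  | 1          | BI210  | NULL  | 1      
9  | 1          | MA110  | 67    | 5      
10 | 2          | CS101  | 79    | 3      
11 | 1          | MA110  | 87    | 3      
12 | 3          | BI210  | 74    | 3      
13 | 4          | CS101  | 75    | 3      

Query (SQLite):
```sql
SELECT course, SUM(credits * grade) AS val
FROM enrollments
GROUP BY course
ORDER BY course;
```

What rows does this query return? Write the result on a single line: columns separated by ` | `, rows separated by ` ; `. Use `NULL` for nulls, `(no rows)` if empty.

For each row compute credits * grade.
Group by course; take SUM of the expression per group.
  BI210: ids {4, 6, 8, 12} → SUM(credits * grade)=366
  CS101: ids {1, 10, 13} → SUM(credits * grade)=651
  CS201: ids {2, 5} → SUM(credits * grade)=134
  MA110: ids {3, 7, 9, 11} → SUM(credits * grade)=703

BI210 | 366 ; CS101 | 651 ; CS201 | 134 ; MA110 | 703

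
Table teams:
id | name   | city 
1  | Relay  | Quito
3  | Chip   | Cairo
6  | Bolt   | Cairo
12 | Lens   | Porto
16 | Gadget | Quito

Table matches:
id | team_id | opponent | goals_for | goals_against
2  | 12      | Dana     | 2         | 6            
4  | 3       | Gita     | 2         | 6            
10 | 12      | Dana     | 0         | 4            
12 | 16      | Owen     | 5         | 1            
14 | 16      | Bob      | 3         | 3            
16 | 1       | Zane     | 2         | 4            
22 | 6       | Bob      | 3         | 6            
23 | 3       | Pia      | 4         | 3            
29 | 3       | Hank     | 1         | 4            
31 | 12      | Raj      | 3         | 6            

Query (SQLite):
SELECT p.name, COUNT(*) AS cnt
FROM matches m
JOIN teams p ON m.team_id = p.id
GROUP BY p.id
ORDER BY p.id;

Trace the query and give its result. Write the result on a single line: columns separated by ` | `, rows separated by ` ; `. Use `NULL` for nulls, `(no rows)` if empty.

Join each matches row to its teams via team_id.
Group joined rows by teams.id; compute COUNT(*) per group.
  1: ids {16} → COUNT(*)=1
  3: ids {4, 23, 29} → COUNT(*)=3
  6: ids {22} → COUNT(*)=1
  12: ids {2, 10, 31} → COUNT(*)=3
  16: ids {12, 14} → COUNT(*)=2

Relay | 1 ; Chip | 3 ; Bolt | 1 ; Lens | 3 ; Gadget | 2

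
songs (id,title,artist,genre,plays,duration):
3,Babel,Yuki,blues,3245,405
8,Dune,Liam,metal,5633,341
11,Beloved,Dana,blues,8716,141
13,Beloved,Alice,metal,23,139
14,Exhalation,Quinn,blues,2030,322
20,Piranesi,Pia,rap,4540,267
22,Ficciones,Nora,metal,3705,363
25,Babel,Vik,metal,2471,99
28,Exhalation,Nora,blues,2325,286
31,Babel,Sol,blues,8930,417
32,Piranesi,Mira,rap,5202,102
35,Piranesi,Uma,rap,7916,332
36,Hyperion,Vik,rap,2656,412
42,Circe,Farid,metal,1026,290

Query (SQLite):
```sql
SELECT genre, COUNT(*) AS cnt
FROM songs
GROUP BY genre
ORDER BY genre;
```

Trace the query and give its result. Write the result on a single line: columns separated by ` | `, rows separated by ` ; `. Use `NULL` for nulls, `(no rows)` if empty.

blues | 5 ; metal | 5 ; rap | 4

Partition songs by genre; compute COUNT(*) within each group.
  blues: ids {3, 11, 14, 28, 31} → COUNT(*)=5
  metal: ids {8, 13, 22, 25, 42} → COUNT(*)=5
  rap: ids {20, 32, 35, 36} → COUNT(*)=4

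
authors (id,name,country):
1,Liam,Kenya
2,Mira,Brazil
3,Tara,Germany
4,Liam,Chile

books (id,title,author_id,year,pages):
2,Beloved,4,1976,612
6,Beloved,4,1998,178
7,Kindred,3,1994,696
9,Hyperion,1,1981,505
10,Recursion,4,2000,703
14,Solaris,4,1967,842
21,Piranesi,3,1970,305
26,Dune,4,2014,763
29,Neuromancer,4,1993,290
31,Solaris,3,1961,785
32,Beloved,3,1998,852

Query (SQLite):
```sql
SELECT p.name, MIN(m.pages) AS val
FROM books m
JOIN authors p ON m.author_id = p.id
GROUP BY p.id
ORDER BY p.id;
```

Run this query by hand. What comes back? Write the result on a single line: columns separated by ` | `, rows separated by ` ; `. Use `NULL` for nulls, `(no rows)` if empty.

Join each books row to its authors via author_id.
Group joined rows by authors.id; compute MIN(m.pages) per group.
  1: ids {9} → MIN(m.pages)=505
  3: ids {7, 21, 31, 32} → MIN(m.pages)=305
  4: ids {2, 6, 10, 14, 26, 29} → MIN(m.pages)=178

Liam | 505 ; Tara | 305 ; Liam | 178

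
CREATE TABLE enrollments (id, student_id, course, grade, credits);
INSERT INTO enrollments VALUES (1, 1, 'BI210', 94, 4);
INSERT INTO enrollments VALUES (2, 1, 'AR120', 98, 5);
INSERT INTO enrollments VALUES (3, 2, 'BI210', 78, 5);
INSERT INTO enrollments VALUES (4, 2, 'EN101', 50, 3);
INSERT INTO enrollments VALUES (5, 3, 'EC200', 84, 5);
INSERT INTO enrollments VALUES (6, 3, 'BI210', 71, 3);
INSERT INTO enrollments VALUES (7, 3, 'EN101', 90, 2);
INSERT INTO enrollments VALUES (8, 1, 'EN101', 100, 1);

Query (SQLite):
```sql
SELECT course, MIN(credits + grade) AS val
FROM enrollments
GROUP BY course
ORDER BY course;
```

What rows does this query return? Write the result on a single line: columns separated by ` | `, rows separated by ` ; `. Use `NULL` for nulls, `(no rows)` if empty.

For each row compute credits + grade.
Group by course; take MIN of the expression per group.
  AR120: ids {2} → MIN(credits + grade)=103
  BI210: ids {1, 3, 6} → MIN(credits + grade)=74
  EC200: ids {5} → MIN(credits + grade)=89
  EN101: ids {4, 7, 8} → MIN(credits + grade)=53

AR120 | 103 ; BI210 | 74 ; EC200 | 89 ; EN101 | 53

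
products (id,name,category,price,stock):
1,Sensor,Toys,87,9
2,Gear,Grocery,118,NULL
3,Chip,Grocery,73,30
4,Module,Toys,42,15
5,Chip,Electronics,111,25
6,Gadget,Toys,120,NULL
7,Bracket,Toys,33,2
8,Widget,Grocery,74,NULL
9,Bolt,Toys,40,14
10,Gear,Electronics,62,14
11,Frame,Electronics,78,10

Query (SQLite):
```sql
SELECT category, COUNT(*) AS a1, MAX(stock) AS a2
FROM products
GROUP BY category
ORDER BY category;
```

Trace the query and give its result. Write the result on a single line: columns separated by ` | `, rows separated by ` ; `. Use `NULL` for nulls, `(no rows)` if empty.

Electronics | 3 | 25 ; Grocery | 3 | 30 ; Toys | 5 | 15

Group products by category.
Per group compute: COUNT(*), MAX(stock).
  Electronics: ids {5, 10, 11} → COUNT(*)=3, MAX(stock)=25
  Grocery: ids {2, 3, 8} → COUNT(*)=3, MAX(stock)=30
  Toys: ids {1, 4, 6, 7, 9} → COUNT(*)=5, MAX(stock)=15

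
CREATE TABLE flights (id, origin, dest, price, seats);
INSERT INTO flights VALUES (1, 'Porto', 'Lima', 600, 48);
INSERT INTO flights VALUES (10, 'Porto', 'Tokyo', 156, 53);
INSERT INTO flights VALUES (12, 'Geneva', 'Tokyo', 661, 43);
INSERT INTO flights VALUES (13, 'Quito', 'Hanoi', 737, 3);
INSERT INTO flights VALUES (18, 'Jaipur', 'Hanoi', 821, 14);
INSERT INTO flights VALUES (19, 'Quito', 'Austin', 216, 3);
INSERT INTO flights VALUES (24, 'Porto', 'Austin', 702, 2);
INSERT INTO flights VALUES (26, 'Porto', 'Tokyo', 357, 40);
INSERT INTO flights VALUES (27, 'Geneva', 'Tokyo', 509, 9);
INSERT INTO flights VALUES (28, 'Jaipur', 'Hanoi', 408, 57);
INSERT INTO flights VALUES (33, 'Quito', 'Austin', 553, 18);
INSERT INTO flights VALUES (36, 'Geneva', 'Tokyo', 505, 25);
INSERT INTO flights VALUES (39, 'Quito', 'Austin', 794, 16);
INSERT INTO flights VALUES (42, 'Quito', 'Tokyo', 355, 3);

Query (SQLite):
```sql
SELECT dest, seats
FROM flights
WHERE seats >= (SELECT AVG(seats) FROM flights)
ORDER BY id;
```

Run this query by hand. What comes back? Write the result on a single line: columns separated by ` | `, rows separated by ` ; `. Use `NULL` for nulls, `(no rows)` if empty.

Scalar subquery: AVG(seats) over all flights rows = 23.857143 (≈; comparison uses full precision).
Keep rows where seats >= that value.

Lima | 48 ; Tokyo | 53 ; Tokyo | 43 ; Tokyo | 40 ; Hanoi | 57 ; Tokyo | 25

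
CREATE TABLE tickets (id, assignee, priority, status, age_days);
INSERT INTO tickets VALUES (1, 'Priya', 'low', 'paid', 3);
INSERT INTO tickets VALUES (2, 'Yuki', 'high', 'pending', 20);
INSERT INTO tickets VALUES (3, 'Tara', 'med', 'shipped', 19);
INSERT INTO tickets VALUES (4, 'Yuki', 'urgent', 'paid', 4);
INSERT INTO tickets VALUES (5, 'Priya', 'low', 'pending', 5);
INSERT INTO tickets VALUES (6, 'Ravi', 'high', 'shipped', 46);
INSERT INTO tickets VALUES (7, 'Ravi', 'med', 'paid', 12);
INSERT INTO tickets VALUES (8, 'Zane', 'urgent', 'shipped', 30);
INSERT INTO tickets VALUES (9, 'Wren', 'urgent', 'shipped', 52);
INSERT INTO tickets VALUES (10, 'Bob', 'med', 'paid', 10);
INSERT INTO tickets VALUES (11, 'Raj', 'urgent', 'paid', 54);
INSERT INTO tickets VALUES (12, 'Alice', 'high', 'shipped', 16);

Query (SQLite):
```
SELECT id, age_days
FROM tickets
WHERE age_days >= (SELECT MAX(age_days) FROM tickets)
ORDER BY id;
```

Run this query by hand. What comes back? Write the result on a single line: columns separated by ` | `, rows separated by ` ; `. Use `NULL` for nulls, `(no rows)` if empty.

11 | 54

Scalar subquery: MAX(age_days) over all tickets rows = 54.
Keep rows where age_days >= that value.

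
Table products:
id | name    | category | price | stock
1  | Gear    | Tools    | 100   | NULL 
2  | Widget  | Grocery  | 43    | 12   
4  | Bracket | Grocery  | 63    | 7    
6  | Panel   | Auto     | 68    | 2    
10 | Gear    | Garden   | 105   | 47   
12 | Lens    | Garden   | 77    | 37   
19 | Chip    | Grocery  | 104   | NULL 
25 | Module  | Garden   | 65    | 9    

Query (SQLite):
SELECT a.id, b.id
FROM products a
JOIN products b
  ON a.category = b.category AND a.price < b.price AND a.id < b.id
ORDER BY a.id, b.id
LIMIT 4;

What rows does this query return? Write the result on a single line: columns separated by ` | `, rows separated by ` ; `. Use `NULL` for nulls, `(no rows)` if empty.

Pairs (a,b) with same category, a.price < b.price, a.id < b.id.
category groups: Auto:{6} Garden:{10,12,25} Grocery:{2,4,19} Tools:{1}
Ordered by (a.id, b.id); first 4.

2 | 4 ; 2 | 19 ; 4 | 19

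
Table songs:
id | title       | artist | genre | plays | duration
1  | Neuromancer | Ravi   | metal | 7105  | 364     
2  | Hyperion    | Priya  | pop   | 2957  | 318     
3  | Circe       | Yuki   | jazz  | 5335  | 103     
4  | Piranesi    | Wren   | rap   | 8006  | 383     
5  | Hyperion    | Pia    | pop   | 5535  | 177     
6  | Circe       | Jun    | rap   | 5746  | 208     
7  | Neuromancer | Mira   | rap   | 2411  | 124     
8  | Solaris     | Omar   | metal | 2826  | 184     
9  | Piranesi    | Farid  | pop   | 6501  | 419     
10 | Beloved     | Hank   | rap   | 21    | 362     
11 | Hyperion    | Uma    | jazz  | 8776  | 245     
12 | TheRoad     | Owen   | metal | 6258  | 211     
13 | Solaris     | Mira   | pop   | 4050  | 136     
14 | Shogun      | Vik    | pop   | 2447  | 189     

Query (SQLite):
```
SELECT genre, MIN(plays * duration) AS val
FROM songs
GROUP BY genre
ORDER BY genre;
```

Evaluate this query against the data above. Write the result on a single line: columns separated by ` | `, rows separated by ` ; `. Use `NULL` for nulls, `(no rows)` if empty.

jazz | 549505 ; metal | 519984 ; pop | 462483 ; rap | 7602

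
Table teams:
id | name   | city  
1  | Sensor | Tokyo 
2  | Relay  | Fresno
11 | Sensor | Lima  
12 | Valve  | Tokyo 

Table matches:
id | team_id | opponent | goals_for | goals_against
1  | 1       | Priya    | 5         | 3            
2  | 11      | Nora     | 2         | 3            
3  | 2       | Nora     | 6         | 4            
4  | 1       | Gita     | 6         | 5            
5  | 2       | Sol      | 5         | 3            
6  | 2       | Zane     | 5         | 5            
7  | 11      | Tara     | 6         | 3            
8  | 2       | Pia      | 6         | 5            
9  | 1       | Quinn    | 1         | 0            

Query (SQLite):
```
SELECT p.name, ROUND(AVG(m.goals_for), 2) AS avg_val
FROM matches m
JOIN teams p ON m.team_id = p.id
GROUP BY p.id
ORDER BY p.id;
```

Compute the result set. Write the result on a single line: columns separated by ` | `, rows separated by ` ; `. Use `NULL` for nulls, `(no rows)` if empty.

Join each matches row to its teams via team_id.
Group joined rows by teams.id; compute ROUND(AVG(m.goals_for), 2) per group.
  1: ids {1, 4, 9} → ROUND(AVG(m.goals_for), 2)=4
  2: ids {3, 5, 6, 8} → ROUND(AVG(m.goals_for), 2)=5.5
  11: ids {2, 7} → ROUND(AVG(m.goals_for), 2)=4

Sensor | 4 ; Relay | 5.5 ; Sensor | 4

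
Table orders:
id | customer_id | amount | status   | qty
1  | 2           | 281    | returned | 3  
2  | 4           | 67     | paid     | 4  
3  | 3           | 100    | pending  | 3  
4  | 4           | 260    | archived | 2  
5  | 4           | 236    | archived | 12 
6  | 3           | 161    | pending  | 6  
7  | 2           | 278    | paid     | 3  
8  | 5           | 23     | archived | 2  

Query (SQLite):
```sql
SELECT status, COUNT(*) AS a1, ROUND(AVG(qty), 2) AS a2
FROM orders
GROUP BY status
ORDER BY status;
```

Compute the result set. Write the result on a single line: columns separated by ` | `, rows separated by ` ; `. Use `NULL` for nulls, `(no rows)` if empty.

Group orders by status.
Per group compute: COUNT(*), ROUND(AVG(qty), 2).
  archived: ids {4, 5, 8} → COUNT(*)=3, ROUND(AVG(qty), 2)=5.33
  paid: ids {2, 7} → COUNT(*)=2, ROUND(AVG(qty), 2)=3.5
  pending: ids {3, 6} → COUNT(*)=2, ROUND(AVG(qty), 2)=4.5
  returned: ids {1} → COUNT(*)=1, ROUND(AVG(qty), 2)=3

archived | 3 | 5.33 ; paid | 2 | 3.5 ; pending | 2 | 4.5 ; returned | 1 | 3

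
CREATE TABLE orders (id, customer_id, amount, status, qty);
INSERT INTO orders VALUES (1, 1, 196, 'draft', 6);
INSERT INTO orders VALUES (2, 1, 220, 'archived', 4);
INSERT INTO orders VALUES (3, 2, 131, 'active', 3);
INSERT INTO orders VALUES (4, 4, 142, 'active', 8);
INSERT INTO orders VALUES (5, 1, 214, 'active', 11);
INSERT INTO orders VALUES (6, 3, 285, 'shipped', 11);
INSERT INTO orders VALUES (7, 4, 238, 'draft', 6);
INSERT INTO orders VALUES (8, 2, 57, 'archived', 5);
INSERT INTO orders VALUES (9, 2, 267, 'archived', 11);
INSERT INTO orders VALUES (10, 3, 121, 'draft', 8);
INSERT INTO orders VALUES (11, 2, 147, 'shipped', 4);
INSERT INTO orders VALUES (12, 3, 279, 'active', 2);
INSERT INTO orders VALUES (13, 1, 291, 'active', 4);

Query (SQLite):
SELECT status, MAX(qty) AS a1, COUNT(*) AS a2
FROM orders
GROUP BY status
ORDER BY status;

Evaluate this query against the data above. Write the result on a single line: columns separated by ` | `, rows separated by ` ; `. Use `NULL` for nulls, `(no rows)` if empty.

active | 11 | 5 ; archived | 11 | 3 ; draft | 8 | 3 ; shipped | 11 | 2

Group orders by status.
Per group compute: MAX(qty), COUNT(*).
  active: ids {3, 4, 5, 12, 13} → MAX(qty)=11, COUNT(*)=5
  archived: ids {2, 8, 9} → MAX(qty)=11, COUNT(*)=3
  draft: ids {1, 7, 10} → MAX(qty)=8, COUNT(*)=3
  shipped: ids {6, 11} → MAX(qty)=11, COUNT(*)=2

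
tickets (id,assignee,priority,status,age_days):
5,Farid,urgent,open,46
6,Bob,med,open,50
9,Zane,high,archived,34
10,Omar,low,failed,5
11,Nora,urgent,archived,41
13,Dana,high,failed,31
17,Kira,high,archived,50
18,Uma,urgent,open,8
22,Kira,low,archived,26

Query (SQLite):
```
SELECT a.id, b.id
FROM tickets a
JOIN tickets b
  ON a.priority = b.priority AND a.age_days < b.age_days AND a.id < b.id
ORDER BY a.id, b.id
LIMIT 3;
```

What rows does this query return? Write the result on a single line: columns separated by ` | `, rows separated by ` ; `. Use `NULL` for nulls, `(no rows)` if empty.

9 | 17 ; 10 | 22 ; 13 | 17

Pairs (a,b) with same priority, a.age_days < b.age_days, a.id < b.id.
priority groups: high:{9,13,17} low:{10,22} med:{6} urgent:{5,11,18}
Ordered by (a.id, b.id); first 3.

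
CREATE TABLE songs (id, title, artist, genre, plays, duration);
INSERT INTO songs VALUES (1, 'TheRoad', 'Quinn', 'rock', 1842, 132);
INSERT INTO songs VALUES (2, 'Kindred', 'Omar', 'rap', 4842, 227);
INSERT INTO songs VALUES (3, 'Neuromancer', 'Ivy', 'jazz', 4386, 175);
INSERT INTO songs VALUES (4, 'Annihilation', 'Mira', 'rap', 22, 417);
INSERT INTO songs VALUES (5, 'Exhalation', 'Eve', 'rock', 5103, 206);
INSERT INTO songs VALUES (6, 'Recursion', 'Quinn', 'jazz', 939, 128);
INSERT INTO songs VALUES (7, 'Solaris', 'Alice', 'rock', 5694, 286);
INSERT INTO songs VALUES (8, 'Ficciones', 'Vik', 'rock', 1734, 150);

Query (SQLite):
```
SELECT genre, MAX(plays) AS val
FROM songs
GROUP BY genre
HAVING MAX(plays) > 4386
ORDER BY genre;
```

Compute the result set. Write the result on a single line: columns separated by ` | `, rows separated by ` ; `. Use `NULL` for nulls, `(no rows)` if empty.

rap | 4842 ; rock | 5694

Partition songs by genre; compute MAX(plays) within each group.
HAVING: keep groups where MAX(plays) > 4386.
  jazz: ids {3, 6} → MAX(plays)=4386
  rap: ids {2, 4} → MAX(plays)=4842
  rock: ids {1, 5, 7, 8} → MAX(plays)=5694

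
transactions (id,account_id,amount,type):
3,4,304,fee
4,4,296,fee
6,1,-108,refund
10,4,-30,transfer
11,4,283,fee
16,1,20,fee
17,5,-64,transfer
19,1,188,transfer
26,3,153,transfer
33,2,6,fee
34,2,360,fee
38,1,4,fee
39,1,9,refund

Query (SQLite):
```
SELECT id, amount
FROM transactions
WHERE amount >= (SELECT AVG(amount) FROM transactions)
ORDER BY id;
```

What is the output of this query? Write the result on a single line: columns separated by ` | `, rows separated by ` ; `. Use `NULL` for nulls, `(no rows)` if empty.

3 | 304 ; 4 | 296 ; 11 | 283 ; 19 | 188 ; 26 | 153 ; 34 | 360

Scalar subquery: AVG(amount) over all transactions rows = 109.307692 (≈; comparison uses full precision).
Keep rows where amount >= that value.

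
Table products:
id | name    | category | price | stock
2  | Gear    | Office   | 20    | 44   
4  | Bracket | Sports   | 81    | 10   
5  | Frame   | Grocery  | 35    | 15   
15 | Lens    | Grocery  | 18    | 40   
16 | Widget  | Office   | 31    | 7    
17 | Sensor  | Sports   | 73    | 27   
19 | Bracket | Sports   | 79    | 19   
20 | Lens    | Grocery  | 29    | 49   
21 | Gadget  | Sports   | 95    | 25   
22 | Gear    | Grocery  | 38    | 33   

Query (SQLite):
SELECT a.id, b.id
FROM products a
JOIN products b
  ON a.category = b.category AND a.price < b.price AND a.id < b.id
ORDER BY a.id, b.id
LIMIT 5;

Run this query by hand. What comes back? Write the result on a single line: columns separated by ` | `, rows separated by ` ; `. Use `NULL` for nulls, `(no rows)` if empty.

Pairs (a,b) with same category, a.price < b.price, a.id < b.id.
category groups: Grocery:{5,15,20,22} Office:{2,16} Sports:{4,17,19,21}
Ordered by (a.id, b.id); first 5.

2 | 16 ; 4 | 21 ; 5 | 22 ; 15 | 20 ; 15 | 22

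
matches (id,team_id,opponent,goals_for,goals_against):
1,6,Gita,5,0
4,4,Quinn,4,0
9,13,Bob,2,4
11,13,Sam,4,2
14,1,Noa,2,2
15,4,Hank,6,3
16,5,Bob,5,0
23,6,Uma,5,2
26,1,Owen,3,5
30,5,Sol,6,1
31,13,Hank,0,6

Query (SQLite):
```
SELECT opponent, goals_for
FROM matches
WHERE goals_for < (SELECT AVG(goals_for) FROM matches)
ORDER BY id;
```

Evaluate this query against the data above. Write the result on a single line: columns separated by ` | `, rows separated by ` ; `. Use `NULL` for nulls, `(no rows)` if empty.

Bob | 2 ; Noa | 2 ; Owen | 3 ; Hank | 0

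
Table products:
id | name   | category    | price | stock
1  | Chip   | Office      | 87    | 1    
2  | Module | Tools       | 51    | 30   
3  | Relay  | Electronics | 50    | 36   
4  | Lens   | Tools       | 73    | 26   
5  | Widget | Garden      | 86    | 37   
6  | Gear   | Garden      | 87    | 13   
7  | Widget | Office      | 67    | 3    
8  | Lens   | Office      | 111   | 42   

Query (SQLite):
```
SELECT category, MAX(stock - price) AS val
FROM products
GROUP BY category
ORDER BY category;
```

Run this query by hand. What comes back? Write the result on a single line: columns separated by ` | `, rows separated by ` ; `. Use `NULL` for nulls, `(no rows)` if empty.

Electronics | -14 ; Garden | -49 ; Office | -64 ; Tools | -21

For each row compute stock - price.
Group by category; take MAX of the expression per group.
  Electronics: ids {3} → MAX(stock - price)=-14
  Garden: ids {5, 6} → MAX(stock - price)=-49
  Office: ids {1, 7, 8} → MAX(stock - price)=-64
  Tools: ids {2, 4} → MAX(stock - price)=-21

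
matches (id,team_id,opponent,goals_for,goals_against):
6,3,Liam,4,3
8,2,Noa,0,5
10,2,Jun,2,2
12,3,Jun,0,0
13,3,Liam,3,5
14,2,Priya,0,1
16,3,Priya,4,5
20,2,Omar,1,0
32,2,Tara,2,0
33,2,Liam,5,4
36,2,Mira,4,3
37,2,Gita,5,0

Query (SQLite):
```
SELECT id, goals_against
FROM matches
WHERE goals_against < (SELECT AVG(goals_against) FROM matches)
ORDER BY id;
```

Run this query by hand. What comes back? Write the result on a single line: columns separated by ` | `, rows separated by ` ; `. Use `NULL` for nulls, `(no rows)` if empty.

10 | 2 ; 12 | 0 ; 14 | 1 ; 20 | 0 ; 32 | 0 ; 37 | 0

Scalar subquery: AVG(goals_against) over all matches rows = 2.333333 (≈; comparison uses full precision).
Keep rows where goals_against < that value.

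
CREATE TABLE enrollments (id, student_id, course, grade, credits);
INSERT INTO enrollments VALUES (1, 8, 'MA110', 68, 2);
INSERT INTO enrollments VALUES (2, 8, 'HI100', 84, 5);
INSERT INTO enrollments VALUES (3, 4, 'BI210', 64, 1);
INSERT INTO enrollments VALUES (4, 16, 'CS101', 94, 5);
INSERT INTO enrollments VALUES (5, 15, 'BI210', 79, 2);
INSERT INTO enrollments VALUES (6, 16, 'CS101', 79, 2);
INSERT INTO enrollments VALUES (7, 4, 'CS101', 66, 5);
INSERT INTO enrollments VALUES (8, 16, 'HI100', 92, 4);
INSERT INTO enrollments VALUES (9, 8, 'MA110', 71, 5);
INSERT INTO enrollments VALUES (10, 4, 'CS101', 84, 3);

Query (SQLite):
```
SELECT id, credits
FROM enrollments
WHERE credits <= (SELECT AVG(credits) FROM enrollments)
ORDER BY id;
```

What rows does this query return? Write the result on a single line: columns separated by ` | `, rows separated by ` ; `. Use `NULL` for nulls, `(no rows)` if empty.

1 | 2 ; 3 | 1 ; 5 | 2 ; 6 | 2 ; 10 | 3

Scalar subquery: AVG(credits) over all enrollments rows = 3.4.
Keep rows where credits <= that value.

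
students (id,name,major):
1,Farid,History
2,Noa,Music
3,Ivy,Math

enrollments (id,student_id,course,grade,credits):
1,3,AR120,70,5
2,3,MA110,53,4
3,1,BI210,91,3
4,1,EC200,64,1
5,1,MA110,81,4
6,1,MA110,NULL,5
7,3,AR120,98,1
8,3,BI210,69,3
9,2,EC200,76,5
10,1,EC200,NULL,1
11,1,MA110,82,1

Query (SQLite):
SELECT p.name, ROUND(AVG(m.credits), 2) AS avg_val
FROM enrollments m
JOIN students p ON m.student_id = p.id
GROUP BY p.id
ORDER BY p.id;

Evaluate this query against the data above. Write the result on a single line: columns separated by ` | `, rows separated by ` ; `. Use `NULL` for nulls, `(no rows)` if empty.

Farid | 2.5 ; Noa | 5 ; Ivy | 3.25

Join each enrollments row to its students via student_id.
Group joined rows by students.id; compute ROUND(AVG(m.credits), 2) per group.
  1: ids {3, 4, 5, 6, 10, 11} → ROUND(AVG(m.credits), 2)=2.5
  2: ids {9} → ROUND(AVG(m.credits), 2)=5
  3: ids {1, 2, 7, 8} → ROUND(AVG(m.credits), 2)=3.25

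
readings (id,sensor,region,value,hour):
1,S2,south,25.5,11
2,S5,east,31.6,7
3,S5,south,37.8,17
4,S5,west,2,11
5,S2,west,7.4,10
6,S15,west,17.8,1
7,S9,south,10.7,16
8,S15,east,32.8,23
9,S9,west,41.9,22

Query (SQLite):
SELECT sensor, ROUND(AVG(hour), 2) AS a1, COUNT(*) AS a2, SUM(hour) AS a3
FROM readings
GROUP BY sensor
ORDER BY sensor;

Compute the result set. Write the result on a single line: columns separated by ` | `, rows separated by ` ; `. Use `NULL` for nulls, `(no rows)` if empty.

Group readings by sensor.
Per group compute: ROUND(AVG(hour), 2), COUNT(*), SUM(hour).
  S15: ids {6, 8} → ROUND(AVG(hour), 2)=12, COUNT(*)=2, SUM(hour)=24
  S2: ids {1, 5} → ROUND(AVG(hour), 2)=10.5, COUNT(*)=2, SUM(hour)=21
  S5: ids {2, 3, 4} → ROUND(AVG(hour), 2)=11.67, COUNT(*)=3, SUM(hour)=35
  S9: ids {7, 9} → ROUND(AVG(hour), 2)=19, COUNT(*)=2, SUM(hour)=38

S15 | 12 | 2 | 24 ; S2 | 10.5 | 2 | 21 ; S5 | 11.67 | 3 | 35 ; S9 | 19 | 2 | 38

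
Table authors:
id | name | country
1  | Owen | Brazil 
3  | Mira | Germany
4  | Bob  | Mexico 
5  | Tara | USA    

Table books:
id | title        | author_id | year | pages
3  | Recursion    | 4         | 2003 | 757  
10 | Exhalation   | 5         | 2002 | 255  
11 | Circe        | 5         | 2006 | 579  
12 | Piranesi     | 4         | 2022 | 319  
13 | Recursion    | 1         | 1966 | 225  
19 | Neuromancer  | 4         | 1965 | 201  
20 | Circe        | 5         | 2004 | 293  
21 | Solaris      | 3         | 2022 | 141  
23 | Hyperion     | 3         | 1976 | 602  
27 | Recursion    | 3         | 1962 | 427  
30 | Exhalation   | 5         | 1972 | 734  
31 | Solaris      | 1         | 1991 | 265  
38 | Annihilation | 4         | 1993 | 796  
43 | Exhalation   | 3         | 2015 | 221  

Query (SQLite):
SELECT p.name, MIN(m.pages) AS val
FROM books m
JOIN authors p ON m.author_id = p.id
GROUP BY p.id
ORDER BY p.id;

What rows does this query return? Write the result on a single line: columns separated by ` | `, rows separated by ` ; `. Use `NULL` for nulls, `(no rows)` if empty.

Owen | 225 ; Mira | 141 ; Bob | 201 ; Tara | 255

Join each books row to its authors via author_id.
Group joined rows by authors.id; compute MIN(m.pages) per group.
  1: ids {13, 31} → MIN(m.pages)=225
  3: ids {21, 23, 27, 43} → MIN(m.pages)=141
  4: ids {3, 12, 19, 38} → MIN(m.pages)=201
  5: ids {10, 11, 20, 30} → MIN(m.pages)=255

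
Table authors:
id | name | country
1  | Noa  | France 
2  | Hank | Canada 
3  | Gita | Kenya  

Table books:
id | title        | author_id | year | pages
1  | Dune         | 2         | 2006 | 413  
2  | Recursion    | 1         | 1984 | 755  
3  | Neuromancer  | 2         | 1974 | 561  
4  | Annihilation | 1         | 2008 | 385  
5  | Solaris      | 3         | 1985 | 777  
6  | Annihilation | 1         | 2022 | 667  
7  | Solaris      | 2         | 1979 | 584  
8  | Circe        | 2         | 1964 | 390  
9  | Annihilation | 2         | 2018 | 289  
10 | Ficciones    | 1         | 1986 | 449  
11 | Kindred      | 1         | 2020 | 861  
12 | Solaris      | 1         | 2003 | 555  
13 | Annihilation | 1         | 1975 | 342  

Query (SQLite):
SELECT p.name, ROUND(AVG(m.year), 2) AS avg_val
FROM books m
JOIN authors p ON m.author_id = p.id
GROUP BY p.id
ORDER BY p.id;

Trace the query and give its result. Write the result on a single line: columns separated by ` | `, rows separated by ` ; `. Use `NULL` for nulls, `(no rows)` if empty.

Noa | 1999.71 ; Hank | 1988.2 ; Gita | 1985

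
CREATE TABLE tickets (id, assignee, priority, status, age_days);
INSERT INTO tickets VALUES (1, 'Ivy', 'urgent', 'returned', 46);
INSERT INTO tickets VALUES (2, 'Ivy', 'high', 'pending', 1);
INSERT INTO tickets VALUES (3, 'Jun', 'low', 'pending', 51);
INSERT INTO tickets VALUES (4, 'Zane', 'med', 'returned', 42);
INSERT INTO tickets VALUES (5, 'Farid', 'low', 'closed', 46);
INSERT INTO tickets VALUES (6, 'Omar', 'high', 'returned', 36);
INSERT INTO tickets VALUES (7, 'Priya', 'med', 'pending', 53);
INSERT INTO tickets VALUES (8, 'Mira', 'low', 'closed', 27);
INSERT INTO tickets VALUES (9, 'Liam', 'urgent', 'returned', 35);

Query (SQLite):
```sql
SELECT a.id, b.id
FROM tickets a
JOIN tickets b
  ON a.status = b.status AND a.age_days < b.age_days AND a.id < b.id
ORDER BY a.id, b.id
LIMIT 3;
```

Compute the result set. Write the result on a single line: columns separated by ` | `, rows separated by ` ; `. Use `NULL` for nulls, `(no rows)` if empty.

2 | 3 ; 2 | 7 ; 3 | 7

Pairs (a,b) with same status, a.age_days < b.age_days, a.id < b.id.
status groups: closed:{5,8} pending:{2,3,7} returned:{1,4,6,9}
Ordered by (a.id, b.id); first 3.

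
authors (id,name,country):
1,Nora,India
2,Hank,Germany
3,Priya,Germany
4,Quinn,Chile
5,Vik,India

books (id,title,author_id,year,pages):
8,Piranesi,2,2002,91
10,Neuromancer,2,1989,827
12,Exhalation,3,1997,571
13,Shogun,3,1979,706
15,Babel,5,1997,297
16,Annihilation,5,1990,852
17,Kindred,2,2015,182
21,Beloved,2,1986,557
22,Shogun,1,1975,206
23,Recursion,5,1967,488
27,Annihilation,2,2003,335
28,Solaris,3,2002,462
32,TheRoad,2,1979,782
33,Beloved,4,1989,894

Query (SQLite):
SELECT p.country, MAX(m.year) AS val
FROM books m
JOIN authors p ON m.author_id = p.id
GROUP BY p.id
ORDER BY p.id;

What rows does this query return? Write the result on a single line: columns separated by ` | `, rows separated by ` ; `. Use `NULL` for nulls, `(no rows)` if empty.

India | 1975 ; Germany | 2015 ; Germany | 2002 ; Chile | 1989 ; India | 1997

Join each books row to its authors via author_id.
Group joined rows by authors.id; compute MAX(m.year) per group.
  1: ids {22} → MAX(m.year)=1975
  2: ids {8, 10, 17, 21, 27, 32} → MAX(m.year)=2015
  3: ids {12, 13, 28} → MAX(m.year)=2002
  4: ids {33} → MAX(m.year)=1989
  5: ids {15, 16, 23} → MAX(m.year)=1997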